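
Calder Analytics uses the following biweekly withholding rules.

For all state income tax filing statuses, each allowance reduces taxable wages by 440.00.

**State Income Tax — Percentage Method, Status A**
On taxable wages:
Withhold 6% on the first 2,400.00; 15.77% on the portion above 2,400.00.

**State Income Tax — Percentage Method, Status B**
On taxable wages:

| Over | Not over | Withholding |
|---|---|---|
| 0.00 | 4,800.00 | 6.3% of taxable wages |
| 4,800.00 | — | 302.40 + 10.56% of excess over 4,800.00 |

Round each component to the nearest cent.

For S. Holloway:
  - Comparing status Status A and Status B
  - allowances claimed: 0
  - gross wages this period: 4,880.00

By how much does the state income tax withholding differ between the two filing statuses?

224.25

State Income Tax (Status A): taxable = 4,880.00
  144.00 + 15.77% × (4,880.00 − 2,400.00) = 144.00 + 15.77% × 2,480.00 = 535.10
State Income Tax (Status B): taxable = 4,880.00
  302.40 + 10.56% × (4,880.00 − 4,800.00) = 302.40 + 10.56% × 80.00 = 310.85
Difference: |535.10 − 310.85| = 224.25 (higher under Status A)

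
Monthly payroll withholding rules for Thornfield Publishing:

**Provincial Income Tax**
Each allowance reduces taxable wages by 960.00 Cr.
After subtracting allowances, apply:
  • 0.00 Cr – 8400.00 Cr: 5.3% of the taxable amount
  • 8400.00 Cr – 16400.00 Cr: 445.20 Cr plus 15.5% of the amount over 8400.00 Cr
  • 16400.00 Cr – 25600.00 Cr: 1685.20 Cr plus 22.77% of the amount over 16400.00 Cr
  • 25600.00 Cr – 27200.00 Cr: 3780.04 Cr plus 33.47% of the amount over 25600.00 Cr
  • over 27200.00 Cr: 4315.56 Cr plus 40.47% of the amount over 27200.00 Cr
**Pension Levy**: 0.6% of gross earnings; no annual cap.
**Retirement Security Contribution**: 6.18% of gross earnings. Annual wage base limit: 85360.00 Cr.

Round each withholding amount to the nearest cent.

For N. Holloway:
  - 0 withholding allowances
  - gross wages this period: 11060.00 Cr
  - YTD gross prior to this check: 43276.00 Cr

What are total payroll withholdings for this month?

1607.37 Cr

Provincial Income Tax: taxable = 11060.00 Cr
  445.20 Cr + 15.5% × (11060.00 Cr − 8400.00 Cr) = 445.20 Cr + 15.5% × 2660.00 Cr = 857.50 Cr
Pension Levy: 0.6% × 11060.00 Cr = 66.36 Cr
Retirement Security Contribution: 6.18% × 11060.00 Cr = 683.51 Cr
Total: 857.50 Cr + 66.36 Cr + 683.51 Cr = 1607.37 Cr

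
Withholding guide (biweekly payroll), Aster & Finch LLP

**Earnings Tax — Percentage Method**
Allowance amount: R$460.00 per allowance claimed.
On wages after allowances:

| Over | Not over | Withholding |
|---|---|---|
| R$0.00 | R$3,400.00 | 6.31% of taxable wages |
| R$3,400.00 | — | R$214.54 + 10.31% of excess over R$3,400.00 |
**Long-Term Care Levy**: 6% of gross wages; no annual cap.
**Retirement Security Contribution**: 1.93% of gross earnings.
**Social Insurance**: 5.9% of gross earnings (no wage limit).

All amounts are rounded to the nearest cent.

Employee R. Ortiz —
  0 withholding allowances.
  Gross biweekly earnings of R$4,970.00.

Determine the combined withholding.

R$1,063.76

Earnings Tax: taxable = R$4,970.00
  R$214.54 + 10.31% × (R$4,970.00 − R$3,400.00) = R$214.54 + 10.31% × R$1,570.00 = R$376.41
Long-Term Care Levy: 6% × R$4,970.00 = R$298.20
Retirement Security Contribution: 1.93% × R$4,970.00 = R$95.92
Social Insurance: 5.9% × R$4,970.00 = R$293.23
Total: R$376.41 + R$298.20 + R$95.92 + R$293.23 = R$1,063.76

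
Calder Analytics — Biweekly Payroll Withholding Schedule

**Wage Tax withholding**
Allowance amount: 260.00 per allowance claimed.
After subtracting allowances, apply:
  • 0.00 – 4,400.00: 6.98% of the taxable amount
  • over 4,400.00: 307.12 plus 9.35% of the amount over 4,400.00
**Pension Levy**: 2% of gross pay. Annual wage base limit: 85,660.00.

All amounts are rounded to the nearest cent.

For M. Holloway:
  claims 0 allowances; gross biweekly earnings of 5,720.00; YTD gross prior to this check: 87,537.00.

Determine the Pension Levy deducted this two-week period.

0.00

Pension Levy: YTD 87,537.00 ≥ cap 85,660.00 → 0.00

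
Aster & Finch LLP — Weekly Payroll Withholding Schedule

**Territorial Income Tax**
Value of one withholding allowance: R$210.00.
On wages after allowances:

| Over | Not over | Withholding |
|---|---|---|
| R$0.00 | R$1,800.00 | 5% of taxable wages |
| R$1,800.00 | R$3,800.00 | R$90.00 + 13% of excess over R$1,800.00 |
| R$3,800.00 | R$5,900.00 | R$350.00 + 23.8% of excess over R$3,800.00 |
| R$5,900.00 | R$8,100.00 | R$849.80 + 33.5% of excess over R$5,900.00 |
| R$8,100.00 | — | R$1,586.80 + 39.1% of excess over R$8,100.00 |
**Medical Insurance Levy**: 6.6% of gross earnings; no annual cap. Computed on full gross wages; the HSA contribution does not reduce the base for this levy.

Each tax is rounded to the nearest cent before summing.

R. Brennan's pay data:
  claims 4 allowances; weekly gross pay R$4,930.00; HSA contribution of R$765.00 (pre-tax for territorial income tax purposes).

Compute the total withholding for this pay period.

Territorial Income Tax: taxable = R$4,930.00 − R$765.00 − 4×R$210.00 = R$3,325.00
  R$90.00 + 13% × (R$3,325.00 − R$1,800.00) = R$90.00 + 13% × R$1,525.00 = R$288.25
Medical Insurance Levy: 6.6% × R$4,930.00 = R$325.38
Total: R$288.25 + R$325.38 = R$613.63

R$613.63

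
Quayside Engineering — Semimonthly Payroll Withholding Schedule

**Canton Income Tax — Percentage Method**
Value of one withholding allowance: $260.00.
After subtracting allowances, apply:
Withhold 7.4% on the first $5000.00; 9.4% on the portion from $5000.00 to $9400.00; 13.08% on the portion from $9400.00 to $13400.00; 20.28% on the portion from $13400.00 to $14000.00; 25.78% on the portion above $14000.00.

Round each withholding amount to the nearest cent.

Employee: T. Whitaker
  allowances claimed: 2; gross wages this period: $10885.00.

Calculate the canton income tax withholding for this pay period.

$909.82

Canton Income Tax: taxable = $10885.00 − 2×$260.00 = $10365.00
  $783.60 + 13.08% × ($10365.00 − $9400.00) = $783.60 + 13.08% × $965.00 = $909.82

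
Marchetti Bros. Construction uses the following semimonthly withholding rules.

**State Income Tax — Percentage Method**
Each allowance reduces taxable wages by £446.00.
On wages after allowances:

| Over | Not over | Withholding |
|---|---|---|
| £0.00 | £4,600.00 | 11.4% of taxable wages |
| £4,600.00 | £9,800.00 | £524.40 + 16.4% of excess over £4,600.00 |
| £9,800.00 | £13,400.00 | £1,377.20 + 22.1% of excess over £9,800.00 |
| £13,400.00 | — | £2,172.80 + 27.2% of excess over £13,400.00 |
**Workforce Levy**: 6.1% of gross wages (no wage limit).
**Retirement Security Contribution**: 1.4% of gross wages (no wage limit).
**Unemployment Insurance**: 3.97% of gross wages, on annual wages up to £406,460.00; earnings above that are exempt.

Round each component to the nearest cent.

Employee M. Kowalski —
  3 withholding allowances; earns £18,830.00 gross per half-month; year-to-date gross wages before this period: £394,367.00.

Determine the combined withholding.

£5,178.16

State Income Tax: taxable = £18,830.00 − 3×£446.00 = £17,492.00
  £2,172.80 + 27.2% × (£17,492.00 − £13,400.00) = £2,172.80 + 27.2% × £4,092.00 = £3,285.82
Workforce Levy: 6.1% × £18,830.00 = £1,148.63
Retirement Security Contribution: 1.4% × £18,830.00 = £263.62
Unemployment Insurance: cap £406,460.00 − YTD £394,367.00 = £12,093.00 subject; 3.97% × £12,093.00 = £480.09
Total: £3,285.82 + £1,148.63 + £263.62 + £480.09 = £5,178.16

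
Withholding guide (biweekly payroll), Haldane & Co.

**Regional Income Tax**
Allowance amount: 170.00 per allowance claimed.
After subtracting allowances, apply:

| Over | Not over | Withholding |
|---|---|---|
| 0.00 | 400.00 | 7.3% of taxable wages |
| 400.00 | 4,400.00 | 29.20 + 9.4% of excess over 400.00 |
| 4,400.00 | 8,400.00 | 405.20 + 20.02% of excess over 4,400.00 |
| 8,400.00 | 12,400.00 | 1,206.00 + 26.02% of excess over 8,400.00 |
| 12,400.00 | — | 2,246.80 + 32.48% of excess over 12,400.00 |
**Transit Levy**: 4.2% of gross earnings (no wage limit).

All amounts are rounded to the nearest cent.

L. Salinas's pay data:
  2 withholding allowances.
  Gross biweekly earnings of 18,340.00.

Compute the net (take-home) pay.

Regional Income Tax: taxable = 18,340.00 − 2×170.00 = 18,000.00
  2,246.80 + 32.48% × (18,000.00 − 12,400.00) = 2,246.80 + 32.48% × 5,600.00 = 4,065.68
Transit Levy: 4.2% × 18,340.00 = 770.28
Total withheld: 4,065.68 + 770.28 = 4,835.96
Net pay: 18,340.00 − 4,835.96 = 13,504.04

13,504.04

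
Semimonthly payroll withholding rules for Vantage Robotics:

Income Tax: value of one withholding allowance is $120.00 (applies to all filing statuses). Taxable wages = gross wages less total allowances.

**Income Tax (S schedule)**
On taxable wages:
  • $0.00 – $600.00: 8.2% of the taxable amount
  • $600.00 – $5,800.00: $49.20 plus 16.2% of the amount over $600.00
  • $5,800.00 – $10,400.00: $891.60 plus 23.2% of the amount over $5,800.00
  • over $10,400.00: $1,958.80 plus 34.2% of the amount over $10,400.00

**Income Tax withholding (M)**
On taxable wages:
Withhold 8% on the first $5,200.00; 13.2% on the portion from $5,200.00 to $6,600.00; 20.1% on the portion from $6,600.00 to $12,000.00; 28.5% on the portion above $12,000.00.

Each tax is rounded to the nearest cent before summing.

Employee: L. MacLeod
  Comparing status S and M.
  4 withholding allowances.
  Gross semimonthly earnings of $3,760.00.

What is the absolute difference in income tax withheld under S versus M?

$220.96

Income Tax (S): taxable = $3,760.00 − 4×$120.00 = $3,280.00
  $49.20 + 16.2% × ($3,280.00 − $600.00) = $49.20 + 16.2% × $2,680.00 = $483.36
Income Tax (M): taxable = $3,760.00 − 4×$120.00 = $3,280.00
  8% × $3,280.00 = $262.40
Difference: |$483.36 − $262.40| = $220.96 (higher under S)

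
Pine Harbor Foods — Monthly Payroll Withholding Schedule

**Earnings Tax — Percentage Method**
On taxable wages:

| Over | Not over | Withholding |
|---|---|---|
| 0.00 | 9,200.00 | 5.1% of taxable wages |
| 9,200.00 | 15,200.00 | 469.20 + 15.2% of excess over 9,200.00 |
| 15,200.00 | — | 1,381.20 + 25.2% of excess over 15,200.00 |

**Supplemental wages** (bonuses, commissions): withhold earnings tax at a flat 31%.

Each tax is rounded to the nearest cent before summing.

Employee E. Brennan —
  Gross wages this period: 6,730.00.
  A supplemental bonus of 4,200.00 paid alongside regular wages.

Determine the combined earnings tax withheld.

1,645.23

Earnings Tax: taxable = 6,730.00
  5.1% × 6,730.00 = 343.23
Supplemental (31% flat on bonus): 31% × 4,200.00 = 1,302.00
Total earnings tax: 343.23 + 1,302.00 = 1,645.23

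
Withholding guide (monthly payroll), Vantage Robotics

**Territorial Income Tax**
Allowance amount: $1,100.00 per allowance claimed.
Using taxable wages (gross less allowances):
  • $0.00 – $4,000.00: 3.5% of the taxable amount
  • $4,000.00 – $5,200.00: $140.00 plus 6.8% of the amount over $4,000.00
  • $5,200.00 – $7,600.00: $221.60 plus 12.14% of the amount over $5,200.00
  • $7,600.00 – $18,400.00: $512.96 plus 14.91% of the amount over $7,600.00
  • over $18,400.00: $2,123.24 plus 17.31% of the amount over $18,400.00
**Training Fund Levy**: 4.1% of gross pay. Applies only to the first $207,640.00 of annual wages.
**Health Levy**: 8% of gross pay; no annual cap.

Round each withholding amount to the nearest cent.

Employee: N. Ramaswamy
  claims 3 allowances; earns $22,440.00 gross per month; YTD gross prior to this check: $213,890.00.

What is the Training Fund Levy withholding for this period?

$0.00

Training Fund Levy: YTD $213,890.00 ≥ cap $207,640.00 → $0.00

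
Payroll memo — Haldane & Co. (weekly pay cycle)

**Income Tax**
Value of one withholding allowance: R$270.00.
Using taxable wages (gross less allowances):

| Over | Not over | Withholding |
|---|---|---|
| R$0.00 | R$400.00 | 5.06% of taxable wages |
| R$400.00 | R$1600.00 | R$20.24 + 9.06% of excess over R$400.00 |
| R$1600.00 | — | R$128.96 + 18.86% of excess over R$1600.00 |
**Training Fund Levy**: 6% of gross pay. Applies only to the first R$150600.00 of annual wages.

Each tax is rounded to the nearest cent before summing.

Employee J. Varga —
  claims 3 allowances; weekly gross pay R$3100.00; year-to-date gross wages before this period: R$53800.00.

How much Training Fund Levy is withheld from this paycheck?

R$186.00

Training Fund Levy: 6% × R$3100.00 = R$186.00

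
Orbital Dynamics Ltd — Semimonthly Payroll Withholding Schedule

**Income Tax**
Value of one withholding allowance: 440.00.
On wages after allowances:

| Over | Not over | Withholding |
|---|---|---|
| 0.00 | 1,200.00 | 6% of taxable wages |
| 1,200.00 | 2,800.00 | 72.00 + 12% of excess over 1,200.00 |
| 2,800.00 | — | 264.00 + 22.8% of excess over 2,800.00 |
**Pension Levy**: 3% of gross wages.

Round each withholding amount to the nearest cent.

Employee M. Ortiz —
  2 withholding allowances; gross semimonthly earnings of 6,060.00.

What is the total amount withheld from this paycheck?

Income Tax: taxable = 6,060.00 − 2×440.00 = 5,180.00
  264.00 + 22.8% × (5,180.00 − 2,800.00) = 264.00 + 22.8% × 2,380.00 = 806.64
Pension Levy: 3% × 6,060.00 = 181.80
Total: 806.64 + 181.80 = 988.44

988.44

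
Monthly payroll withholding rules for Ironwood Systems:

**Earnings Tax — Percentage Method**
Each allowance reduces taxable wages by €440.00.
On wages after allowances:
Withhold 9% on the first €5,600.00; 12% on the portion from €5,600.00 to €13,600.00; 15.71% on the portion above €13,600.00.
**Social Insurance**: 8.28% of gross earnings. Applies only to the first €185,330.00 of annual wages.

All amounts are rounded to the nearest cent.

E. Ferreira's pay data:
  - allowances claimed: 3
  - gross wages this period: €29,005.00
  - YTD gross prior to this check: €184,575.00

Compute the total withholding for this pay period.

Earnings Tax: taxable = €29,005.00 − 3×€440.00 = €27,685.00
  €1,464.00 + 15.71% × (€27,685.00 − €13,600.00) = €1,464.00 + 15.71% × €14,085.00 = €3,676.75
Social Insurance: cap €185,330.00 − YTD €184,575.00 = €755.00 subject; 8.28% × €755.00 = €62.51
Total: €3,676.75 + €62.51 = €3,739.26

€3,739.26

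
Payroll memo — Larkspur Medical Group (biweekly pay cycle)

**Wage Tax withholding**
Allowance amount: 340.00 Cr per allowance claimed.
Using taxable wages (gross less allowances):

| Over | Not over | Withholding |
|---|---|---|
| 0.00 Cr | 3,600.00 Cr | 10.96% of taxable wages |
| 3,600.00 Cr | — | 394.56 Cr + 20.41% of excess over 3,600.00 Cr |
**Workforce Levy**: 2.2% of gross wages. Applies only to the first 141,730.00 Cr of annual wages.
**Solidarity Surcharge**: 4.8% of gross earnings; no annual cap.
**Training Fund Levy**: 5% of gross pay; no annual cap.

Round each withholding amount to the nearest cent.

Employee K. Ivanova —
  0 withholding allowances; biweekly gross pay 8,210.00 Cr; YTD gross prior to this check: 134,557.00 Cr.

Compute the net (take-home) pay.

Wage Tax: taxable = 8,210.00 Cr
  394.56 Cr + 20.41% × (8,210.00 Cr − 3,600.00 Cr) = 394.56 Cr + 20.41% × 4,610.00 Cr = 1,335.46 Cr
Workforce Levy: cap 141,730.00 Cr − YTD 134,557.00 Cr = 7,173.00 Cr subject; 2.2% × 7,173.00 Cr = 157.81 Cr
Solidarity Surcharge: 4.8% × 8,210.00 Cr = 394.08 Cr
Training Fund Levy: 5% × 8,210.00 Cr = 410.50 Cr
Total withheld: 1,335.46 Cr + 157.81 Cr + 394.08 Cr + 410.50 Cr = 2,297.85 Cr
Net pay: 8,210.00 Cr − 2,297.85 Cr = 5,912.15 Cr

5,912.15 Cr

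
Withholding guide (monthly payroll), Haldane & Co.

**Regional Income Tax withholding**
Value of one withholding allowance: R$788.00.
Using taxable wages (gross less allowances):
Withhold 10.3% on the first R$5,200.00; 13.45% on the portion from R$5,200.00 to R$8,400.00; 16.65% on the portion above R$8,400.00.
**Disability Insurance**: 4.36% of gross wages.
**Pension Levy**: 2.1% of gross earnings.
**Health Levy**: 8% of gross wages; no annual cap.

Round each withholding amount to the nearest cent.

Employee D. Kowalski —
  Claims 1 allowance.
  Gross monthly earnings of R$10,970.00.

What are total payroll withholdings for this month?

R$2,848.96

Regional Income Tax: taxable = R$10,970.00 − 1×R$788.00 = R$10,182.00
  R$966.00 + 16.65% × (R$10,182.00 − R$8,400.00) = R$966.00 + 16.65% × R$1,782.00 = R$1,262.70
Disability Insurance: 4.36% × R$10,970.00 = R$478.29
Pension Levy: 2.1% × R$10,970.00 = R$230.37
Health Levy: 8% × R$10,970.00 = R$877.60
Total: R$1,262.70 + R$478.29 + R$230.37 + R$877.60 = R$2,848.96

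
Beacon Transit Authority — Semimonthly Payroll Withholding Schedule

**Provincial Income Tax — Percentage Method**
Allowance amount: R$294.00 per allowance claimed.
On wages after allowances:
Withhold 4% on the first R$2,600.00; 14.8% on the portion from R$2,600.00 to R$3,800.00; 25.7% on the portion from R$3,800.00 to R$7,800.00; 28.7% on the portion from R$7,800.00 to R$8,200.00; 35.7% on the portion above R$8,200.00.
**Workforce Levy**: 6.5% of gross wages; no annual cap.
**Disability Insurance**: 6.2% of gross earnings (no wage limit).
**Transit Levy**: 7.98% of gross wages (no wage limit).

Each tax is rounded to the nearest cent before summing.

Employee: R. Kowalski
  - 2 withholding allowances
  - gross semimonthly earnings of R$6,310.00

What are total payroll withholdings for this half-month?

R$2,080.46

Provincial Income Tax: taxable = R$6,310.00 − 2×R$294.00 = R$5,722.00
  R$281.60 + 25.7% × (R$5,722.00 − R$3,800.00) = R$281.60 + 25.7% × R$1,922.00 = R$775.55
Workforce Levy: 6.5% × R$6,310.00 = R$410.15
Disability Insurance: 6.2% × R$6,310.00 = R$391.22
Transit Levy: 7.98% × R$6,310.00 = R$503.54
Total: R$775.55 + R$410.15 + R$391.22 + R$503.54 = R$2,080.46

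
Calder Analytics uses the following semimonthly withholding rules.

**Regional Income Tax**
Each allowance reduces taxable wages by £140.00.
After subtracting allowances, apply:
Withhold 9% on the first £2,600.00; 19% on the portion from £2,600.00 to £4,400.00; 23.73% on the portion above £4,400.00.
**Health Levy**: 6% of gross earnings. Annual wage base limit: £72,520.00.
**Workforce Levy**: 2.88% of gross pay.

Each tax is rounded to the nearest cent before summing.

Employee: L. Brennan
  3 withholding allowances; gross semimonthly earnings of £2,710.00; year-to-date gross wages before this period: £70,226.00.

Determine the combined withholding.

Regional Income Tax: taxable = £2,710.00 − 3×£140.00 = £2,290.00
  9% × £2,290.00 = £206.10
Health Levy: cap £72,520.00 − YTD £70,226.00 = £2,294.00 subject; 6% × £2,294.00 = £137.64
Workforce Levy: 2.88% × £2,710.00 = £78.05
Total: £206.10 + £137.64 + £78.05 = £421.79

£421.79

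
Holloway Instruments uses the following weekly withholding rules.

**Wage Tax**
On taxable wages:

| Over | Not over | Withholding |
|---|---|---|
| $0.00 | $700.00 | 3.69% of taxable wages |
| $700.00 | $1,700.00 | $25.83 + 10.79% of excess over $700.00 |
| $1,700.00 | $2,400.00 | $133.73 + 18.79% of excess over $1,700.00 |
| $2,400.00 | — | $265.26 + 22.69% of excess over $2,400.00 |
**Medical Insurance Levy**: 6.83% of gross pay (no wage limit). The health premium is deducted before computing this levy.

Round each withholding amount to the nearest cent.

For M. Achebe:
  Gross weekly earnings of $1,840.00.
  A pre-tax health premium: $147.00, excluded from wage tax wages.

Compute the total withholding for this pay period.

Wage Tax: taxable = $1,840.00 − $147.00 = $1,693.00
  $25.83 + 10.79% × ($1,693.00 − $700.00) = $25.83 + 10.79% × $993.00 = $132.97
Medical Insurance Levy: 6.83% × $1,693.00 = $115.63
Total: $132.97 + $115.63 = $248.60

$248.60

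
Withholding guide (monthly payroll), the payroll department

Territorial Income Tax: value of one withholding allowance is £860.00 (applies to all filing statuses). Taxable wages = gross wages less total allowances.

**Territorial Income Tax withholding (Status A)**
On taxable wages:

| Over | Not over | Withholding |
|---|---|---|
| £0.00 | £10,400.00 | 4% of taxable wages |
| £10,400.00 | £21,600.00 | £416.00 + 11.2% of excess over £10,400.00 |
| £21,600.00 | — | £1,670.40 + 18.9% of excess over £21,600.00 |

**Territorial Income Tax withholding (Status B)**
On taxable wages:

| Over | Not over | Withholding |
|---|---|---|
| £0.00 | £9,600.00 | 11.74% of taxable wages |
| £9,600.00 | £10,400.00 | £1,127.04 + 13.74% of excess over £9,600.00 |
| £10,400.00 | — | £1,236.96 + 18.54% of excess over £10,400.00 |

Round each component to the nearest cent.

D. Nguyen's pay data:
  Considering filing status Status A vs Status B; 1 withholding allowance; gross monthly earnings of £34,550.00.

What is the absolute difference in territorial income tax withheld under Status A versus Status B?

£1,599.52

Territorial Income Tax (Status A): taxable = £34,550.00 − 1×£860.00 = £33,690.00
  £1,670.40 + 18.9% × (£33,690.00 − £21,600.00) = £1,670.40 + 18.9% × £12,090.00 = £3,955.41
Territorial Income Tax (Status B): taxable = £34,550.00 − 1×£860.00 = £33,690.00
  £1,236.96 + 18.54% × (£33,690.00 − £10,400.00) = £1,236.96 + 18.54% × £23,290.00 = £5,554.93
Difference: |£3,955.41 − £5,554.93| = £1,599.52 (higher under Status B)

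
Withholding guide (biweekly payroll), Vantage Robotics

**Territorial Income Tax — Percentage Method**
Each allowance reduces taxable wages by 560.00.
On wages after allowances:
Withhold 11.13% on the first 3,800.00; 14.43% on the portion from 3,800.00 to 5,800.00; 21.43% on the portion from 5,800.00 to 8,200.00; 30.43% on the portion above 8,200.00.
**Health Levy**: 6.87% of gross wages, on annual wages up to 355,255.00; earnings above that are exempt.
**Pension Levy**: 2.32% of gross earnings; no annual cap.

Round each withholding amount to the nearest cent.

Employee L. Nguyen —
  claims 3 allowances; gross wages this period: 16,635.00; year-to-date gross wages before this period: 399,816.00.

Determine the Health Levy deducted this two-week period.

Health Levy: YTD 399,816.00 ≥ cap 355,255.00 → 0.00

0.00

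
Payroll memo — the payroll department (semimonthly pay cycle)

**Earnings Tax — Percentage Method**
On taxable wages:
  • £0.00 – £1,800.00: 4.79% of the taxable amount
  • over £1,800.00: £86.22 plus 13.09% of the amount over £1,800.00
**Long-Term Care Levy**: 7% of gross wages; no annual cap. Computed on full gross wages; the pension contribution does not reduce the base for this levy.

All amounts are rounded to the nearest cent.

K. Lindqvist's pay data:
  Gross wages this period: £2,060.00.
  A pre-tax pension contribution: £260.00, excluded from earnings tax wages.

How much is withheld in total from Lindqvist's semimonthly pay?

Earnings Tax: taxable = £2,060.00 − £260.00 = £1,800.00
  4.79% × £1,800.00 = £86.22
Long-Term Care Levy: 7% × £2,060.00 = £144.20
Total: £86.22 + £144.20 = £230.42

£230.42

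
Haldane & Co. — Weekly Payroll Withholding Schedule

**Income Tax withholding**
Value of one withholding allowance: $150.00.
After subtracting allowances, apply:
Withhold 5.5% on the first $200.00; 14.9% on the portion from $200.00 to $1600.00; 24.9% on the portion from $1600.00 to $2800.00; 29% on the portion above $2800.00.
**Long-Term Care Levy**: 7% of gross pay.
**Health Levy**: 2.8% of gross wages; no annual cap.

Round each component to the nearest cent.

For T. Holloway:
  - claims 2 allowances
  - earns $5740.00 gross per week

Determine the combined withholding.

Income Tax: taxable = $5740.00 − 2×$150.00 = $5440.00
  $518.40 + 29% × ($5440.00 − $2800.00) = $518.40 + 29% × $2640.00 = $1284.00
Long-Term Care Levy: 7% × $5740.00 = $401.80
Health Levy: 2.8% × $5740.00 = $160.72
Total: $1284.00 + $401.80 + $160.72 = $1846.52

$1846.52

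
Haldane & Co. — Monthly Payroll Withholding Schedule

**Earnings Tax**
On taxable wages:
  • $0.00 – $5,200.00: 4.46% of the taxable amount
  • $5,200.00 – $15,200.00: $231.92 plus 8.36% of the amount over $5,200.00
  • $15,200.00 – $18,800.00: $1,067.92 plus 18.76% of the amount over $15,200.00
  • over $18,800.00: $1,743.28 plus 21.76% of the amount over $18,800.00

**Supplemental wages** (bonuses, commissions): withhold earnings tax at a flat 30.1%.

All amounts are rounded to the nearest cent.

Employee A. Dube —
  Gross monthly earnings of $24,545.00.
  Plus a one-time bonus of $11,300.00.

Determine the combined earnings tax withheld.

$6,394.69

Earnings Tax: taxable = $24,545.00
  $1,743.28 + 21.76% × ($24,545.00 − $18,800.00) = $1,743.28 + 21.76% × $5,745.00 = $2,993.39
Supplemental (30.1% flat on bonus): 30.1% × $11,300.00 = $3,401.30
Total earnings tax: $2,993.39 + $3,401.30 = $6,394.69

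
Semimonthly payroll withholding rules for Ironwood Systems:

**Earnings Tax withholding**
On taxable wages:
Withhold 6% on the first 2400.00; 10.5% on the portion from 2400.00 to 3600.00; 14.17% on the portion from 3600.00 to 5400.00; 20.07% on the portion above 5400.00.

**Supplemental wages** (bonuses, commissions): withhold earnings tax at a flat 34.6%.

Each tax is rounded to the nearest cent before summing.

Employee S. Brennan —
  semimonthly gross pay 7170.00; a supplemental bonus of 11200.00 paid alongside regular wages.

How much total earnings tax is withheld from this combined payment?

4755.50

Earnings Tax: taxable = 7170.00
  525.06 + 20.07% × (7170.00 − 5400.00) = 525.06 + 20.07% × 1770.00 = 880.30
Supplemental (34.6% flat on bonus): 34.6% × 11200.00 = 3875.20
Total earnings tax: 880.30 + 3875.20 = 4755.50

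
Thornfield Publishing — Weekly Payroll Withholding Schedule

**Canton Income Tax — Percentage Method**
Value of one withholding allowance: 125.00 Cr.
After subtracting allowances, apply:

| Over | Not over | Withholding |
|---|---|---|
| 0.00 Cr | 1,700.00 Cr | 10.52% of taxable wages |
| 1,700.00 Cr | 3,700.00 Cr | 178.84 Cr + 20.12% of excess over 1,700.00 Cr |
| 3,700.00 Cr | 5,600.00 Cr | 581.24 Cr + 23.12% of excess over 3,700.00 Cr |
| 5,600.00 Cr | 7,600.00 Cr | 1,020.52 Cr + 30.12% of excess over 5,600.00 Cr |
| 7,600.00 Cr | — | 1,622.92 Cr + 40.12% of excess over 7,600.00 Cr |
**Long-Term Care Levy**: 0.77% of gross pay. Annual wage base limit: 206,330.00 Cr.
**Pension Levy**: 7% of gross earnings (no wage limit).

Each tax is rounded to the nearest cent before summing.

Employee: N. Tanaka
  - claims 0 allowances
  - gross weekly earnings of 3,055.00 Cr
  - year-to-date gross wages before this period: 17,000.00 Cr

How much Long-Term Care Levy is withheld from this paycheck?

Long-Term Care Levy: 0.77% × 3,055.00 Cr = 23.52 Cr

23.52 Cr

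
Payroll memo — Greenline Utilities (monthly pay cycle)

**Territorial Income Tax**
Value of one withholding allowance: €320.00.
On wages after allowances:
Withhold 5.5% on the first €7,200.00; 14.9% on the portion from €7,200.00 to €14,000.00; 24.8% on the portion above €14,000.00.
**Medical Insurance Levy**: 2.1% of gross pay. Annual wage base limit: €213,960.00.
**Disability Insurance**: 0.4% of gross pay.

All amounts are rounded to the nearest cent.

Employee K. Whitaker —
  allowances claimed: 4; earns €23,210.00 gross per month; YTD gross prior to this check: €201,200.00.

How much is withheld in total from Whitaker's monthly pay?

Territorial Income Tax: taxable = €23,210.00 − 4×€320.00 = €21,930.00
  €1,409.20 + 24.8% × (€21,930.00 − €14,000.00) = €1,409.20 + 24.8% × €7,930.00 = €3,375.84
Medical Insurance Levy: cap €213,960.00 − YTD €201,200.00 = €12,760.00 subject; 2.1% × €12,760.00 = €267.96
Disability Insurance: 0.4% × €23,210.00 = €92.84
Total: €3,375.84 + €267.96 + €92.84 = €3,736.64

€3,736.64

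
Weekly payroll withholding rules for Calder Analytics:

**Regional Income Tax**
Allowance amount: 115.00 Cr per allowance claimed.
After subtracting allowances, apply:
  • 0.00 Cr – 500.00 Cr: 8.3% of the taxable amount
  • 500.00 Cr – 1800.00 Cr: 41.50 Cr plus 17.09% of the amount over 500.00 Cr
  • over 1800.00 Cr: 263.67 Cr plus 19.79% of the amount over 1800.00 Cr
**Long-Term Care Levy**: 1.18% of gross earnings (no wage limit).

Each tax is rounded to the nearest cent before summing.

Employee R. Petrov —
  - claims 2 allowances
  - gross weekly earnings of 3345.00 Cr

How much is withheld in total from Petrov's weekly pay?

563.38 Cr

Regional Income Tax: taxable = 3345.00 Cr − 2×115.00 Cr = 3115.00 Cr
  263.67 Cr + 19.79% × (3115.00 Cr − 1800.00 Cr) = 263.67 Cr + 19.79% × 1315.00 Cr = 523.91 Cr
Long-Term Care Levy: 1.18% × 3345.00 Cr = 39.47 Cr
Total: 523.91 Cr + 39.47 Cr = 563.38 Cr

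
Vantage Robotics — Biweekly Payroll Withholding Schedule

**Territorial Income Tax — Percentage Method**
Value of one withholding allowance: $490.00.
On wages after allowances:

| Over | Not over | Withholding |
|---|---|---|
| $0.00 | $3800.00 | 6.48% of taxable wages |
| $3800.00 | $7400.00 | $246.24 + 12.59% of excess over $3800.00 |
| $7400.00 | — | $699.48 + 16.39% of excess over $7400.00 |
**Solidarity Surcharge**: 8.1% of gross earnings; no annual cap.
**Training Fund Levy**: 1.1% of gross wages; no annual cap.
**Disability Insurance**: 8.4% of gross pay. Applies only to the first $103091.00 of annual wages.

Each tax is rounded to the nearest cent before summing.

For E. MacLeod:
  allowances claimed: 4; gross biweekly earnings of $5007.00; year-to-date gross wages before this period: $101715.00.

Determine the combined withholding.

$773.68

Territorial Income Tax: taxable = $5007.00 − 4×$490.00 = $3047.00
  6.48% × $3047.00 = $197.45
Solidarity Surcharge: 8.1% × $5007.00 = $405.57
Training Fund Levy: 1.1% × $5007.00 = $55.08
Disability Insurance: cap $103091.00 − YTD $101715.00 = $1376.00 subject; 8.4% × $1376.00 = $115.58
Total: $197.45 + $405.57 + $55.08 + $115.58 = $773.68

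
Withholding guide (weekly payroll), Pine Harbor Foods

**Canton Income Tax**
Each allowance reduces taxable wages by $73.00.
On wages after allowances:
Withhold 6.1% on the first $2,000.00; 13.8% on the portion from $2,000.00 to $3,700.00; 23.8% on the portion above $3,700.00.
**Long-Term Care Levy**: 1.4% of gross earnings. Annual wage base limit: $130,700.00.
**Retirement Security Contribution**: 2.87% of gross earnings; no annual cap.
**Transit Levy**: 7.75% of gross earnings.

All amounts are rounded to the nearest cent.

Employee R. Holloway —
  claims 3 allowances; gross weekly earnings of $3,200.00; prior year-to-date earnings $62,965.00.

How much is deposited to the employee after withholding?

$2,557.98

Canton Income Tax: taxable = $3,200.00 − 3×$73.00 = $2,981.00
  $122.00 + 13.8% × ($2,981.00 − $2,000.00) = $122.00 + 13.8% × $981.00 = $257.38
Long-Term Care Levy: 1.4% × $3,200.00 = $44.80
Retirement Security Contribution: 2.87% × $3,200.00 = $91.84
Transit Levy: 7.75% × $3,200.00 = $248.00
Total withheld: $257.38 + $44.80 + $91.84 + $248.00 = $642.02
Net pay: $3,200.00 − $642.02 = $2,557.98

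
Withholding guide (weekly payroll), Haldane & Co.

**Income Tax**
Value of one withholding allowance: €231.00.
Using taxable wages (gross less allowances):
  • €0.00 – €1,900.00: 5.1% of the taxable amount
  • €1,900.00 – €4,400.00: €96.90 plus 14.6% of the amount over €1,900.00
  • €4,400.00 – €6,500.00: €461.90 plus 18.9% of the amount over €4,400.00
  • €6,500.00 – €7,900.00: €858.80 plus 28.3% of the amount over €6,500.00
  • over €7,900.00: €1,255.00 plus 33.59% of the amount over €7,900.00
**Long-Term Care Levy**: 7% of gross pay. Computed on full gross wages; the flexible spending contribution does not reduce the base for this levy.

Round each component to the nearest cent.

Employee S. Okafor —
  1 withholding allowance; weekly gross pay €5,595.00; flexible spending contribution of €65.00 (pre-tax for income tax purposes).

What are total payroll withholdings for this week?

Income Tax: taxable = €5,595.00 − €65.00 − 1×€231.00 = €5,299.00
  €461.90 + 18.9% × (€5,299.00 − €4,400.00) = €461.90 + 18.9% × €899.00 = €631.81
Long-Term Care Levy: 7% × €5,595.00 = €391.65
Total: €631.81 + €391.65 = €1,023.46

€1,023.46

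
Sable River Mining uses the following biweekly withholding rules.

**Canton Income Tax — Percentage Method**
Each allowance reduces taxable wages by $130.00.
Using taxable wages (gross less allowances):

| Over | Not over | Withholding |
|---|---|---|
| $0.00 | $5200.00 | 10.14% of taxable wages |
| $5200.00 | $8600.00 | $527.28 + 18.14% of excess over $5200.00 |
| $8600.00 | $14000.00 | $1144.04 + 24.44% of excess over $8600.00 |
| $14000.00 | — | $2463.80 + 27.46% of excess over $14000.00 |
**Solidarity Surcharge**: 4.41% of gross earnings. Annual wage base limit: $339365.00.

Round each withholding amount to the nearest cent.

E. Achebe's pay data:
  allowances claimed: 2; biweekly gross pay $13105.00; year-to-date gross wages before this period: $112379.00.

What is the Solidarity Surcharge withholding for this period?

Solidarity Surcharge: 4.41% × $13105.00 = $577.93

$577.93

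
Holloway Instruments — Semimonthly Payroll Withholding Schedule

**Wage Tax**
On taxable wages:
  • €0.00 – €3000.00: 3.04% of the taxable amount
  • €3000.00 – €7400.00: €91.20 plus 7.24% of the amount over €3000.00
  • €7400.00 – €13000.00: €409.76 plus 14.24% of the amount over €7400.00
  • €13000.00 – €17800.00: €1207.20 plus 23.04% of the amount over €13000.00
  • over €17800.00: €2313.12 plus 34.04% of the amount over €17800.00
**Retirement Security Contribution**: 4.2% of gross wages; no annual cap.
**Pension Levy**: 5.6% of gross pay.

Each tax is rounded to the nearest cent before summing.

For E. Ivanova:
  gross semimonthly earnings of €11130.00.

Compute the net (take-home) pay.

€9098.35

Wage Tax: taxable = €11130.00
  €409.76 + 14.24% × (€11130.00 − €7400.00) = €409.76 + 14.24% × €3730.00 = €940.91
Retirement Security Contribution: 4.2% × €11130.00 = €467.46
Pension Levy: 5.6% × €11130.00 = €623.28
Total withheld: €940.91 + €467.46 + €623.28 = €2031.65
Net pay: €11130.00 − €2031.65 = €9098.35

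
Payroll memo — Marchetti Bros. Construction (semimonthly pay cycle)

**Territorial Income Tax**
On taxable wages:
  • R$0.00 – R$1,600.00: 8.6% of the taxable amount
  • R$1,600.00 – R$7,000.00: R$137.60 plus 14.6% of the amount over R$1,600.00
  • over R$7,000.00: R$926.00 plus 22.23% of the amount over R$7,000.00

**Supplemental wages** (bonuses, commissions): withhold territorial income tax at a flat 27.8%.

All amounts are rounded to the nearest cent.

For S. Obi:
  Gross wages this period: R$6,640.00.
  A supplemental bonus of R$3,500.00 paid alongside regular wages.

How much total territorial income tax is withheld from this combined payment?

Territorial Income Tax: taxable = R$6,640.00
  R$137.60 + 14.6% × (R$6,640.00 − R$1,600.00) = R$137.60 + 14.6% × R$5,040.00 = R$873.44
Supplemental (27.8% flat on bonus): 27.8% × R$3,500.00 = R$973.00
Total territorial income tax: R$873.44 + R$973.00 = R$1,846.44

R$1,846.44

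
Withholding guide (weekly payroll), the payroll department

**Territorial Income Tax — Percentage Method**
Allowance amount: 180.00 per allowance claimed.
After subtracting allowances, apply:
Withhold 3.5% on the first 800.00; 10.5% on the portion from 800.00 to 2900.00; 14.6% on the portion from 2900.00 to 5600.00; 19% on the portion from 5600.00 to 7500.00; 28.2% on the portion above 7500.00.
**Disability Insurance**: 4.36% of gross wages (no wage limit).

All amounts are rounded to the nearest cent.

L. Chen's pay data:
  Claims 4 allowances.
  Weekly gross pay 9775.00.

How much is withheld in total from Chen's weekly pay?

1868.40

Territorial Income Tax: taxable = 9775.00 − 4×180.00 = 9055.00
  1003.70 + 28.2% × (9055.00 − 7500.00) = 1003.70 + 28.2% × 1555.00 = 1442.21
Disability Insurance: 4.36% × 9775.00 = 426.19
Total: 1442.21 + 426.19 = 1868.40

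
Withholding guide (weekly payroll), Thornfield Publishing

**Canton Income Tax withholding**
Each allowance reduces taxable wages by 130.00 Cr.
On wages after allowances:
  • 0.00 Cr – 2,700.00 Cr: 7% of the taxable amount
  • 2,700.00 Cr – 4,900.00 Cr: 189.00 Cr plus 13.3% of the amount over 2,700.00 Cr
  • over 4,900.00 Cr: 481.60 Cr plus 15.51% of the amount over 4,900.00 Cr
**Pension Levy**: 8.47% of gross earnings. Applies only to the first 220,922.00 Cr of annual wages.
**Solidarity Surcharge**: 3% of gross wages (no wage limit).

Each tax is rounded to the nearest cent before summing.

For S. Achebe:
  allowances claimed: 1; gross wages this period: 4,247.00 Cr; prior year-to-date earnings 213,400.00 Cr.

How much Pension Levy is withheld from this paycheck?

Pension Levy: 8.47% × 4,247.00 Cr = 359.72 Cr

359.72 Cr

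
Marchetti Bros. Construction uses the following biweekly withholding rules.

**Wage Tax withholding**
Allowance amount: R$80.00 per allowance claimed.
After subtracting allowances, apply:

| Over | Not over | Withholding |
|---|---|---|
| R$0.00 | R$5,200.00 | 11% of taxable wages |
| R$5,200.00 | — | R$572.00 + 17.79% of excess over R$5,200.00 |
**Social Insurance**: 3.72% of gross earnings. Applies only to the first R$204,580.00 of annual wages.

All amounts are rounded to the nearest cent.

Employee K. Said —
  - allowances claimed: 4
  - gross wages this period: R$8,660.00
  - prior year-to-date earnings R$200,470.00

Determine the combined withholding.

R$1,283.50

Wage Tax: taxable = R$8,660.00 − 4×R$80.00 = R$8,340.00
  R$572.00 + 17.79% × (R$8,340.00 − R$5,200.00) = R$572.00 + 17.79% × R$3,140.00 = R$1,130.61
Social Insurance: cap R$204,580.00 − YTD R$200,470.00 = R$4,110.00 subject; 3.72% × R$4,110.00 = R$152.89
Total: R$1,130.61 + R$152.89 = R$1,283.50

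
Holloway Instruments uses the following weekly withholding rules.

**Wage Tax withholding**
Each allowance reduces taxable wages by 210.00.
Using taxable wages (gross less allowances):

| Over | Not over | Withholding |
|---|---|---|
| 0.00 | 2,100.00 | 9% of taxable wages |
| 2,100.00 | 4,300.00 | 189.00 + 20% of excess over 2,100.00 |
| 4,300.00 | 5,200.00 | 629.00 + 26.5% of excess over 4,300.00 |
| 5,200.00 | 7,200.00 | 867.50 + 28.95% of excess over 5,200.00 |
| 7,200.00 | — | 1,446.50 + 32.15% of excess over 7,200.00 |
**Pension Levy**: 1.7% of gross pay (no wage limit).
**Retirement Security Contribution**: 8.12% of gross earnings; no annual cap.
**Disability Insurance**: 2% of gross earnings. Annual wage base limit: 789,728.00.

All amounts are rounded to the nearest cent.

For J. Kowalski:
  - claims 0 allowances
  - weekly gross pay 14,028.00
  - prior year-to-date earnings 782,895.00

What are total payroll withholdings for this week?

Wage Tax: taxable = 14,028.00
  1,446.50 + 32.15% × (14,028.00 − 7,200.00) = 1,446.50 + 32.15% × 6,828.00 = 3,641.70
Pension Levy: 1.7% × 14,028.00 = 238.48
Retirement Security Contribution: 8.12% × 14,028.00 = 1,139.07
Disability Insurance: cap 789,728.00 − YTD 782,895.00 = 6,833.00 subject; 2% × 6,833.00 = 136.66
Total: 3,641.70 + 238.48 + 1,139.07 + 136.66 = 5,155.91

5,155.91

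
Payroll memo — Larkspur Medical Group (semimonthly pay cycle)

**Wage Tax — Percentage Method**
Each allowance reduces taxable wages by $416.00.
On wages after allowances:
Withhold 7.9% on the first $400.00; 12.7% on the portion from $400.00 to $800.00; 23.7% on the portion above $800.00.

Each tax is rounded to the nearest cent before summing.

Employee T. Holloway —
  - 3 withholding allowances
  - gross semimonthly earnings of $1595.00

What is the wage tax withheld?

Wage Tax: taxable = $1595.00 − 3×$416.00 = $347.00
  7.9% × $347.00 = $27.41

$27.41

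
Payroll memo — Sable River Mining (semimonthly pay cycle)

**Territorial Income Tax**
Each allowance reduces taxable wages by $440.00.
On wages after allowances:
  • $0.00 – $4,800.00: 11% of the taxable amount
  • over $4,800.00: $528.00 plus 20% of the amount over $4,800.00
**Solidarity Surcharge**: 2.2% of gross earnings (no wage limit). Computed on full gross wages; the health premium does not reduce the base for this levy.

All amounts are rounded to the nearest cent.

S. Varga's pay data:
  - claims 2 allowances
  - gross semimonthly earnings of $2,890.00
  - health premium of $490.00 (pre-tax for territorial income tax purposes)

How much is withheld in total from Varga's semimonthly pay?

$230.78

Territorial Income Tax: taxable = $2,890.00 − $490.00 − 2×$440.00 = $1,520.00
  11% × $1,520.00 = $167.20
Solidarity Surcharge: 2.2% × $2,890.00 = $63.58
Total: $167.20 + $63.58 = $230.78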